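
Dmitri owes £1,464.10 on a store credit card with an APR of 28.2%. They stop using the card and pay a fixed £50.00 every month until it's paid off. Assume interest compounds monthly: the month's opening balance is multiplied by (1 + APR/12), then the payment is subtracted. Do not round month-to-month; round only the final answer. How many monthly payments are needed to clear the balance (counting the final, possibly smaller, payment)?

Monthly rate r = 28.2%/12 = 2.35% = 0.0235.
Recurrence: B ← B·(1+r) − £50.00.
Month 1: interest £34.41; balance after payment £1,448.51.
Month 2: interest £34.04; balance after payment £1,432.55.
Closed form: n = −ln(1 − rB₀/P)/ln(1+r) = −ln(0.31187)/ln(1.0235) ≈ 50.162, so the balance reaches zero during payment 51.

51 payments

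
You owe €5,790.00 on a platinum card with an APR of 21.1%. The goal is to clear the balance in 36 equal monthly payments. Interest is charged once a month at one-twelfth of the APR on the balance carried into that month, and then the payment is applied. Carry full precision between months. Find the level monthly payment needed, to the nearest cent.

€218.44

Monthly rate r = 21.1%/12 = 1.75833% = 0.0175833.
Level-payment amortization: P = B₀·r / (1 − (1+r)^(−n)) = 5790.00·0.0175833 / (1 − 1.01758^(−36)).
Denominator 1 − (1+r)^(−36) = 0.46607466.
P = 101.808 / 0.46607466 ≈ 218.44.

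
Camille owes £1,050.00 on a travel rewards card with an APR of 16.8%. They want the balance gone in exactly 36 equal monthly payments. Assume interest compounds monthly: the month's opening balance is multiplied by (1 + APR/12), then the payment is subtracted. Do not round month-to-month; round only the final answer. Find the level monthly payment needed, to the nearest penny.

£37.33

Monthly rate r = 16.8%/12 = 1.4% = 0.014.
Level-payment amortization: P = B₀·r / (1 − (1+r)^(−n)) = 1050.00·0.014 / (1 − 1.014^(−36)).
Denominator 1 − (1+r)^(−36) = 0.39377531.
P = 14.7 / 0.39377531 ≈ 37.33.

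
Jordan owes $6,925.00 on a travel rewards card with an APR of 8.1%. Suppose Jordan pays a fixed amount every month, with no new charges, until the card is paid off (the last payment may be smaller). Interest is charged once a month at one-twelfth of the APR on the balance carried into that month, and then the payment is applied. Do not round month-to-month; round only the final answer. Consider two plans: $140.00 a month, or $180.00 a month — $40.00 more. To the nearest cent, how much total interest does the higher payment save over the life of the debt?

$409.93

Monthly rate r = 8.1%/12 = 0.675% = 0.00675.
At $140.00/mo: n = ⌈−ln(1 − rB₀/P)/ln(1+r)⌉ = 61 payments (last $55.30); total interest = total paid − $6,925.00 = $1,530.30.
At $180.00/mo: 45 payments (last $125.37); total interest $1,120.37.
Interest saved = $1,530.30 − $1,120.37 = $409.93.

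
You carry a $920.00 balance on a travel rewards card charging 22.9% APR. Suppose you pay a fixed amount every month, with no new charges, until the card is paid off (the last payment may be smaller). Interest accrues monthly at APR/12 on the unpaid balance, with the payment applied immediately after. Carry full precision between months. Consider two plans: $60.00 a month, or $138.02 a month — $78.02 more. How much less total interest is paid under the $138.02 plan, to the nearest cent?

$105.31

Monthly rate r = 22.9%/12 = 1.90833% = 0.0190833.
At $60.00/mo: n = ⌈−ln(1 − rB₀/P)/ln(1+r)⌉ = 19 payments (last $18.88); total interest = total paid − $920.00 = $178.88.
At $138.02/mo: 8 payments (last $27.43); total interest $73.57.
Interest saved = $178.88 − $73.57 = $105.31.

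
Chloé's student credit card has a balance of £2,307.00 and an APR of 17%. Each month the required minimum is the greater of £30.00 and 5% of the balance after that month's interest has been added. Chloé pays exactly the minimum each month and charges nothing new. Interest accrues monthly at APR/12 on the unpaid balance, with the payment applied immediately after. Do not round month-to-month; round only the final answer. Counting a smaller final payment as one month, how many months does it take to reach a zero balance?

60 months

Monthly rate r = 17%/12 = 1.41667% = 0.0141667.
While 5% of the post-interest balance exceeds £30.00, each month B ← (B·(1+r))·(1 − 0.05), i.e. B shrinks by the factor (1+r)·0.95 = 0.96346.
This holds for months 1–37. Entering month 38 the balance is £581.92; 5% of the post-interest balance is now below £30.00, so the flat £30.00 minimum applies from here.
From month 38 a fixed £30.00 at rate r clears £581.92 in 23 more payments. Total: 37 + 23 = 60 months.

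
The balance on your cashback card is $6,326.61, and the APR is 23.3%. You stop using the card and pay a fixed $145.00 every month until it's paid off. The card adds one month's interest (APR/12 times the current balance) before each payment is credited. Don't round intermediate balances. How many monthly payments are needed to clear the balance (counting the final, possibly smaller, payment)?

Monthly rate r = 23.3%/12 = 1.94167% = 0.0194167.
Recurrence: B ← B·(1+r) − $145.00.
Month 1: interest $122.84; balance after payment $6,304.45.
Month 2: interest $122.41; balance after payment $6,281.86.
Closed form: n = −ln(1 − rB₀/P)/ln(1+r) = −ln(0.15282)/ln(1.01942) ≈ 97.684, so the balance reaches zero during payment 98.

98 payments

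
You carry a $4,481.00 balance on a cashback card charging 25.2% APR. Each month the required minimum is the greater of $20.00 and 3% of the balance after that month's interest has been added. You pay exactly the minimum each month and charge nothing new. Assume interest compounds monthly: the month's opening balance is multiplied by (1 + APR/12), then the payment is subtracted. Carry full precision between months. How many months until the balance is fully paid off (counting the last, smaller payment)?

Monthly rate r = 25.2%/12 = 2.1% = 0.021.
While 3% of the post-interest balance exceeds $20.00, each month B ← (B·(1+r))·(1 − 0.03), i.e. B shrinks by the factor (1+r)·0.97 = 0.99037.
This holds for months 1–200. Entering month 201 the balance is $646.95; 3% of the post-interest balance is now below $20.00, so the flat $20.00 minimum applies from here.
From month 201 a fixed $20.00 at rate r clears $646.95 in 55 more payments. Total: 200 + 55 = 255 months.

255 months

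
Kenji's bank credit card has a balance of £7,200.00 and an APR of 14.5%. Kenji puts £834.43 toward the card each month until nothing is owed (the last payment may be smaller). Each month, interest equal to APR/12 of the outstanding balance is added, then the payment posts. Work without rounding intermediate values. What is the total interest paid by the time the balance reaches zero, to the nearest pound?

Monthly rate r = 14.5%/12 = 1.20833% = 0.0120833.
Payoff takes n = ⌈−ln(1 − rB₀/P)/ln(1+r)⌉ = ⌈9.167⌉ = 10 payments; the last is £140.34.
Total paid = 9·£834.43 + £140.34 = £7,650.21.
Total interest = total paid − principal = £7,650.21 − £7,200.00 = £450.21.

£450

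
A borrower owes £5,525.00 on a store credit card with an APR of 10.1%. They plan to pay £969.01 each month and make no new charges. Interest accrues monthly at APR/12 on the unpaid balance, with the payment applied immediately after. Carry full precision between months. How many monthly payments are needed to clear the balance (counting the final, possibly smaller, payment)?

6 months

Monthly rate r = 10.1%/12 = 0.841667% = 0.00841667.
Recurrence: B ← B·(1+r) − £969.01.
Month 1: interest £46.50; balance after payment £4,602.49.
Month 2: interest £38.74; balance after payment £3,672.22.
Month 3: interest £30.91; balance after payment £2,734.12.
Month 4: interest £23.01; balance after payment £1,788.12.
Month 5: interest £15.05; balance after payment £834.16.
Month 6: interest £7.02; balance after payment £0.00.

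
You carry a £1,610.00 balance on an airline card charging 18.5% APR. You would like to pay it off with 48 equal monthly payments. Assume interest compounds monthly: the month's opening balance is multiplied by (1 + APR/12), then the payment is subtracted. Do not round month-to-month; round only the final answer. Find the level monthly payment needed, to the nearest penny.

Monthly rate r = 18.5%/12 = 1.54167% = 0.0154167.
Level-payment amortization: P = B₀·r / (1 − (1+r)^(−n)) = 1610.00·0.0154167 / (1 − 1.01542^(−48)).
Denominator 1 − (1+r)^(−48) = 0.52018458.
P = 24.8208 / 0.52018458 ≈ 47.72.

£47.72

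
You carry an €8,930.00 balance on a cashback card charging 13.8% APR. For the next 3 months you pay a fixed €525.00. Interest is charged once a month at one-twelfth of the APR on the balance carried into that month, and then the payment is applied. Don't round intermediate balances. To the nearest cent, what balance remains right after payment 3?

€7,648.46

Monthly rate r = 13.8%/12 = 1.15% = 0.0115.
Each month: B ← B·(1+r) − €525.00.
Month 1: interest €102.69; balance after payment €8,507.69.
Month 2: interest €97.84; balance after payment €8,080.53.
Month 3: interest €92.93; balance after payment €7,648.46.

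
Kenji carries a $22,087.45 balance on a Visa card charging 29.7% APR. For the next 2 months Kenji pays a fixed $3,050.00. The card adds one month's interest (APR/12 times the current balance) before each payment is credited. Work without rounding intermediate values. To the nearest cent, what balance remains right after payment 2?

$17,018.82

Monthly rate r = 29.7%/12 = 2.475% = 0.02475.
Each month: B ← B·(1+r) − $3,050.00.
Month 1: interest $546.66; balance after payment $19,584.11.
Month 2: interest $484.71; balance after payment $17,018.82.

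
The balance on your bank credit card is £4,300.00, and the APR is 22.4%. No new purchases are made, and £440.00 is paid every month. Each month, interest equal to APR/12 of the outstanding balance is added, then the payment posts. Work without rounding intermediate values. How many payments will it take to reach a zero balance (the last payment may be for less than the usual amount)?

Monthly rate r = 22.4%/12 = 1.86667% = 0.0186667.
Recurrence: B ← B·(1+r) − £440.00.
Month 1: interest £80.27; balance after payment £3,940.27.
Month 2: interest £73.55; balance after payment £3,573.82.
Closed form: n = −ln(1 − rB₀/P)/ln(1+r) = −ln(0.81758)/ln(1.01867) ≈ 10.890, so the balance reaches zero during payment 11.

11 months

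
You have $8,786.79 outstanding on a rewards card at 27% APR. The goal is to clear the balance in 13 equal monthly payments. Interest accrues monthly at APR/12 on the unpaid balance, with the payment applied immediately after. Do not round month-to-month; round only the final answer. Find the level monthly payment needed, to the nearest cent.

$787.09

Monthly rate r = 27%/12 = 2.25% = 0.0225.
Level-payment amortization: P = B₀·r / (1 − (1+r)^(−n)) = 8786.79·0.0225 / (1 − 1.0225^(−13)).
Denominator 1 − (1+r)^(−13) = 0.251180952.
P = 197.703 / 0.251180952 ≈ 787.09.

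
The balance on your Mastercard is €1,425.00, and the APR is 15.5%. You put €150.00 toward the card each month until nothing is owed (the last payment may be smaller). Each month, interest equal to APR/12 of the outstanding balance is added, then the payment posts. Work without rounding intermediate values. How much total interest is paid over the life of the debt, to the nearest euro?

Monthly rate r = 15.5%/12 = 1.29167% = 0.0129167.
Payoff takes n = ⌈−ln(1 − rB₀/P)/ln(1+r)⌉ = ⌈10.201⌉ = 11 payments; the last is €30.26.
Total paid = 10·€150.00 + €30.26 = €1,530.26.
Total interest = total paid − principal = €1,530.26 − €1,425.00 = €105.26.

€105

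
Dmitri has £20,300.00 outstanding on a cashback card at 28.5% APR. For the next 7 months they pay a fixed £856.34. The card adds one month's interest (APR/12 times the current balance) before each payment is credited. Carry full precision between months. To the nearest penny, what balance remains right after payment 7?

£17,486.29

Monthly rate r = 28.5%/12 = 2.375% = 0.02375.
Each month: B ← B·(1+r) − £856.34.
Month 1: interest £482.12; balance after payment £19,925.78.
Month 2: interest £473.24; balance after payment £19,542.68.
Month 3: interest £464.14; balance after payment £19,150.48.
Month 4: interest £454.82; balance after payment £18,748.97.
Month 5: interest £445.29; balance after payment £18,337.91.
Month 6: interest £435.53; balance after payment £17,917.10.
Month 7: interest £425.53; balance after payment £17,486.29.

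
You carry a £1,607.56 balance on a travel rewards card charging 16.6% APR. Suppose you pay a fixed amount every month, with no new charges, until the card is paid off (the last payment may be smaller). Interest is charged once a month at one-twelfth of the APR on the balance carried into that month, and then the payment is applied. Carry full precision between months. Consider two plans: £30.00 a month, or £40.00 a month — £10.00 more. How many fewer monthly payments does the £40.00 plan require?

39 fewer payments

Monthly rate r = 16.6%/12 = 1.38333% = 0.0138333.
At £30.00/mo: n = ⌈−ln(1 − rB₀/P)/ln(1+r)⌉ = 99 payments (last £12.21); total interest = total paid − £1,607.56 = £1,344.65.
At £40.00/mo: 60 payments (last £3.63); total interest £756.07.
Payments saved = 99 − 60 = 39.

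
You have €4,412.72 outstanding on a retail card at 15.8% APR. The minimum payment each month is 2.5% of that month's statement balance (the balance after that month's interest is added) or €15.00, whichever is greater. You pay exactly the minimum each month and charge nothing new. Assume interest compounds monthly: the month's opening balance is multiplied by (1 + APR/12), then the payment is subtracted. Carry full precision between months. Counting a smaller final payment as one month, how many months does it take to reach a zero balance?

221 months

Monthly rate r = 15.8%/12 = 1.31667% = 0.0131667.
While 2.5% of the post-interest balance exceeds €15.00, each month B ← (B·(1+r))·(1 − 0.025), i.e. B shrinks by the factor (1+r)·0.975 = 0.98784.
This holds for months 1–165. Entering month 166 the balance is €585.89; 2.5% of the post-interest balance is now below €15.00, so the flat €15.00 minimum applies from here.
From month 166 a fixed €15.00 at rate r clears €585.89 in 56 more payments. Total: 165 + 56 = 221 months.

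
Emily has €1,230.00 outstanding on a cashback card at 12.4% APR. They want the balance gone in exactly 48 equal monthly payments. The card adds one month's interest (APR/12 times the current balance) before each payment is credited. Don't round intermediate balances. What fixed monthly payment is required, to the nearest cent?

Monthly rate r = 12.4%/12 = 1.03333% = 0.0103333.
Level-payment amortization: P = B₀·r / (1 − (1+r)^(−n)) = 1230.00·0.0103333 / (1 − 1.01033^(−48)).
Denominator 1 − (1+r)^(−48) = 0.389486487.
P = 12.71 / 0.389486487 ≈ 32.63.

€32.63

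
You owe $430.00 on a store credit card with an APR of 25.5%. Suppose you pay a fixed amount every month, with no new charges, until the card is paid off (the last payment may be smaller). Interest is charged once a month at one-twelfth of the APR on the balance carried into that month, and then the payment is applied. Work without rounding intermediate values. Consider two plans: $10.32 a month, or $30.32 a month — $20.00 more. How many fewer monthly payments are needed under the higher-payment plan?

Monthly rate r = 25.5%/12 = 2.125% = 0.02125.
At $10.32/mo: n = ⌈−ln(1 − rB₀/P)/ln(1+r)⌉ = 104 payments (last $0.31); total interest = total paid − $430.00 = $633.27.
At $30.32/mo: 18 payments (last $1.70); total interest $87.14.
Payments saved = 104 − 18 = 86.

86 fewer payments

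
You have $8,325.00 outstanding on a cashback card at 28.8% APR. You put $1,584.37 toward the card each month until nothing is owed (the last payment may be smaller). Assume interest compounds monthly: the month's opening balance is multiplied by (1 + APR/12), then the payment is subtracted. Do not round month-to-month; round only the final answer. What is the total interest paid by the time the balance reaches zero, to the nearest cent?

$684.11

Monthly rate r = 28.8%/12 = 2.4% = 0.024.
Payoff takes n = ⌈−ln(1 − rB₀/P)/ln(1+r)⌉ = ⌈5.684⌉ = 6 payments; the last is $1,087.26.
Total paid = 5·$1,584.37 + $1,087.26 = $9,009.11.
Total interest = total paid − principal = $9,009.11 − $8,325.00 = $684.11.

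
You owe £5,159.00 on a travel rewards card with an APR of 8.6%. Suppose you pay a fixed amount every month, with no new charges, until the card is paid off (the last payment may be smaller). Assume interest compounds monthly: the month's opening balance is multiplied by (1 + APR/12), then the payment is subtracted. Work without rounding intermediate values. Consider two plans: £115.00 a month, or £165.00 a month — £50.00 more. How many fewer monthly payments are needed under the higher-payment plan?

Monthly rate r = 8.6%/12 = 0.716667% = 0.00716667.
At £115.00/mo: n = ⌈−ln(1 − rB₀/P)/ln(1+r)⌉ = 55 payments (last £36.41); total interest = total paid − £5,159.00 = £1,087.41.
At £165.00/mo: 36 payments (last £87.12); total interest £703.12.
Payments saved = 55 − 36 = 19.

19 fewer payments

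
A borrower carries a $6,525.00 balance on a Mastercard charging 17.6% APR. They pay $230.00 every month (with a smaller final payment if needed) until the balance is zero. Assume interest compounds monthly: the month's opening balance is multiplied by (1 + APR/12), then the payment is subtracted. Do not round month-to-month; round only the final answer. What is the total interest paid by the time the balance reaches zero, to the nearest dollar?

$1,974

Monthly rate r = 17.6%/12 = 1.46667% = 0.0146667.
Payoff takes n = ⌈−ln(1 − rB₀/P)/ln(1+r)⌉ = ⌈36.950⌉ = 37 payments; the last is $218.67.
Total paid = 36·$230.00 + $218.67 = $8,498.67.
Total interest = total paid − principal = $8,498.67 − $6,525.00 = $1,973.67.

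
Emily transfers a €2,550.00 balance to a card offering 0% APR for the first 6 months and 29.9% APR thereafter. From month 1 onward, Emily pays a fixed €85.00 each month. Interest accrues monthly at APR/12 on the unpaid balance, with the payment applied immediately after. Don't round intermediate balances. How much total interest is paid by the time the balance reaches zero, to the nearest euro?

Promo months 1–6 at r₀ = 0%/12 = 0; months 7+ at r₁ = 29.9%/12 = 0.0249167.
After month 6 (no interest yet): B = €2,550.00 − 6·€85.00 = €2,040.00.
Then at r₁ with €85.00/mo: n₂ = −ln(1 − r₁·B/P)/ln(1+r₁) ≈ 37.03 → 38 more payments.
Total paid = 43·€85.00 + €2.39 = €3,657.39; interest = €3,657.39 − €2,550.00 = €1,107.39.

€1,107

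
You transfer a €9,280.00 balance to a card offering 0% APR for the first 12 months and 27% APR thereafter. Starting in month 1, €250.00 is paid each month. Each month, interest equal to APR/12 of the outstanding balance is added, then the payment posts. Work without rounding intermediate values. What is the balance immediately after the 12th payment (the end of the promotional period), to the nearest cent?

Promo months 1–12 at r₀ = 0%/12 = 0; months 13+ at r₁ = 27%/12 = 0.0225.
After month 12 (no interest yet): B = €9,280.00 − 12·€250.00 = €6,280.00.

€6,280.00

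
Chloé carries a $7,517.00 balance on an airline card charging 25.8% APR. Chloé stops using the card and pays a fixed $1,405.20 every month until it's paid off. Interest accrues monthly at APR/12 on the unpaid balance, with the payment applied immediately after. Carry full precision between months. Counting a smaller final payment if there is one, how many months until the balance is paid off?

Monthly rate r = 25.8%/12 = 2.15% = 0.0215.
Recurrence: B ← B·(1+r) − $1,405.20.
Month 1: interest $161.62; balance after payment $6,273.42.
Month 2: interest $134.88; balance after payment $5,003.09.
Month 3: interest $107.57; balance after payment $3,705.46.
Month 4: interest $79.67; balance after payment $2,379.93.
Month 5: interest $51.17; balance after payment $1,025.90.
Month 6: interest $22.06; balance after payment $0.00.

6 payments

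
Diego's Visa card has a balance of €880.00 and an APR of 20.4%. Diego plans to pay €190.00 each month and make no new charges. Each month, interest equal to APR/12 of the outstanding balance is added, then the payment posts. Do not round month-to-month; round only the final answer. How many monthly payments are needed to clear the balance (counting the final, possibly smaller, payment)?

Monthly rate r = 20.4%/12 = 1.7% = 0.017.
Recurrence: B ← B·(1+r) − €190.00.
Month 1: interest €14.96; balance after payment €704.96.
Month 2: interest €11.98; balance after payment €526.94.
Month 3: interest €8.96; balance after payment €345.90.
Month 4: interest €5.88; balance after payment €161.78.
Month 5: interest €2.75; balance after payment €0.00.

5 payments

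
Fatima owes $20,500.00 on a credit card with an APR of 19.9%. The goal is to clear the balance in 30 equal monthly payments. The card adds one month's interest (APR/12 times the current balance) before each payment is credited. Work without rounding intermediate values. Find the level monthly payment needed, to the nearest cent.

Monthly rate r = 19.9%/12 = 1.65833% = 0.0165833.
Level-payment amortization: P = B₀·r / (1 − (1+r)^(−n)) = 20500.00·0.0165833 / (1 − 1.01658^(−30)).
Denominator 1 − (1+r)^(−30) = 0.389465174.
P = 339.958 / 0.389465174 ≈ 872.89.

$872.89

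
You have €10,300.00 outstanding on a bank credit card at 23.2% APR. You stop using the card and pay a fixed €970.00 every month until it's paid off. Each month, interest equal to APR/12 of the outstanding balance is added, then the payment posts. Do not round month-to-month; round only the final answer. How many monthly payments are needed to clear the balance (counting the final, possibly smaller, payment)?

Monthly rate r = 23.2%/12 = 1.93333% = 0.0193333.
Recurrence: B ← B·(1+r) − €970.00.
Month 1: interest €199.13; balance after payment €9,529.13.
Month 2: interest €184.23; balance after payment €8,743.36.
Closed form: n = −ln(1 − rB₀/P)/ln(1+r) = −ln(0.79471)/ln(1.01933) ≈ 12.000, so the balance reaches zero during payment 12.

12 months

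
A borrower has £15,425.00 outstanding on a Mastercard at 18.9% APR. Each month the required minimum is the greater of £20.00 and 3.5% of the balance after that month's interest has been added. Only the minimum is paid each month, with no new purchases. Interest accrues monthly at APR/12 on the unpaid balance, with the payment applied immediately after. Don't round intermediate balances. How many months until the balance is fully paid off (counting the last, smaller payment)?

Monthly rate r = 18.9%/12 = 1.575% = 0.01575.
While 3.5% of the post-interest balance exceeds £20.00, each month B ← (B·(1+r))·(1 − 0.035), i.e. B shrinks by the factor (1+r)·0.965 = 0.9802.
This holds for months 1–166. Entering month 167 the balance is £557.66; 3.5% of the post-interest balance is now below £20.00, so the flat £20.00 minimum applies from here.
From month 167 a fixed £20.00 at rate r clears £557.66 in 38 more payments. Total: 166 + 38 = 204 months.

204 months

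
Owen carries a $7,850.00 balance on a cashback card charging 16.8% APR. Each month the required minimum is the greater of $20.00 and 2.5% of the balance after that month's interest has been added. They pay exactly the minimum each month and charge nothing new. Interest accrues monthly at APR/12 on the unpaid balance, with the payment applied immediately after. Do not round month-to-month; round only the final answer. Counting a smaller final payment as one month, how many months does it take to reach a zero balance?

Monthly rate r = 16.8%/12 = 1.4% = 0.014.
While 2.5% of the post-interest balance exceeds $20.00, each month B ← (B·(1+r))·(1 − 0.025), i.e. B shrinks by the factor (1+r)·0.975 = 0.98865.
This holds for months 1–202. Entering month 203 the balance is $782.47; 2.5% of the post-interest balance is now below $20.00, so the flat $20.00 minimum applies from here.
From month 203 a fixed $20.00 at rate r clears $782.47 in 58 more payments. Total: 202 + 58 = 260 months.

260 months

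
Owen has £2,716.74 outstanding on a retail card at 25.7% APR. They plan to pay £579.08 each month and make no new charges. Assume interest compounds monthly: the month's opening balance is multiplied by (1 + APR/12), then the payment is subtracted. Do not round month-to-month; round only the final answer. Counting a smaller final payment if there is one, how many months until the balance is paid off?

Monthly rate r = 25.7%/12 = 2.14167% = 0.0214167.
Recurrence: B ← B·(1+r) − £579.08.
Month 1: interest £58.18; balance after payment £2,195.84.
Month 2: interest £47.03; balance after payment £1,663.79.
Month 3: interest £35.63; balance after payment £1,120.34.
Month 4: interest £23.99; balance after payment £565.26.
Month 5: interest £12.11; balance after payment £0.00.

5 payments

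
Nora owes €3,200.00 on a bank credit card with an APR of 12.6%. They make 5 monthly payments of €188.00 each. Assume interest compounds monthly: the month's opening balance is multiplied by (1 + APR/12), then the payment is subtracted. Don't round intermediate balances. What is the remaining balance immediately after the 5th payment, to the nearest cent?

€2,411.62

Monthly rate r = 12.6%/12 = 1.05% = 0.0105.
Each month: B ← B·(1+r) − €188.00.
Month 1: interest €33.60; balance after payment €3,045.60.
Month 2: interest €31.98; balance after payment €2,889.58.
Month 3: interest €30.34; balance after payment €2,731.92.
Month 4: interest €28.69; balance after payment €2,572.60.
Month 5: interest €27.01; balance after payment €2,411.62.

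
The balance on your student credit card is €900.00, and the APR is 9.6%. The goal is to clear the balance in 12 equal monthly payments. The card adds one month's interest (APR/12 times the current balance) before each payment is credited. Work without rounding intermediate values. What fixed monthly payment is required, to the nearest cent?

Monthly rate r = 9.6%/12 = 0.8% = 0.008.
Level-payment amortization: P = B₀·r / (1 − (1+r)^(−n)) = 900.00·0.008 / (1 − 1.008^(−12)).
Denominator 1 − (1+r)^(−12) = 0.0911889169.
P = 7.2 / 0.0911889169 ≈ 78.96.

€78.96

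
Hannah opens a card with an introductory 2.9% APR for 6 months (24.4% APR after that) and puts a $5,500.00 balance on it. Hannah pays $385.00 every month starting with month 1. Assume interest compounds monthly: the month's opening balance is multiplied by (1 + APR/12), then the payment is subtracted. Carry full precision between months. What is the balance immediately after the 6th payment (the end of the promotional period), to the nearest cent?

$3,256.23

Promo months 1–6 at r₀ = 2.9%/12 = 0.00241667; months 7+ at r₁ = 24.4%/12 = 0.0203333.
After month 6: iterate B ← B·(1+r₀) − $385.00 for 6 months → $3,256.23.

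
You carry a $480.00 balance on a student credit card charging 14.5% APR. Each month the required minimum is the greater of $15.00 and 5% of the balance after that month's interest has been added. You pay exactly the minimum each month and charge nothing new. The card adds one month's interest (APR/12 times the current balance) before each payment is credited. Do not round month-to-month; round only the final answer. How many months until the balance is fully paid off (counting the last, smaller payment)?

35 months

Monthly rate r = 14.5%/12 = 1.20833% = 0.0120833.
While 5% of the post-interest balance exceeds $15.00, each month B ← (B·(1+r))·(1 − 0.05), i.e. B shrinks by the factor (1+r)·0.95 = 0.96148.
This holds for months 1–13. Entering month 14 the balance is $288.04; 5% of the post-interest balance is now below $15.00, so the flat $15.00 minimum applies from here.
From month 14 a fixed $15.00 at rate r clears $288.04 in 22 more payments. Total: 13 + 22 = 35 months.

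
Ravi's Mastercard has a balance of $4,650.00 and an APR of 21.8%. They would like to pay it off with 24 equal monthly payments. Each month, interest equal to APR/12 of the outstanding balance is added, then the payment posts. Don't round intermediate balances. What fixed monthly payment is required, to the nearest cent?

$240.77

Monthly rate r = 21.8%/12 = 1.81667% = 0.0181667.
Level-payment amortization: P = B₀·r / (1 − (1+r)^(−n)) = 4650.00·0.0181667 / (1 − 1.01817^(−24)).
Denominator 1 − (1+r)^(−24) = 0.350847093.
P = 84.475 / 0.350847093 ≈ 240.77.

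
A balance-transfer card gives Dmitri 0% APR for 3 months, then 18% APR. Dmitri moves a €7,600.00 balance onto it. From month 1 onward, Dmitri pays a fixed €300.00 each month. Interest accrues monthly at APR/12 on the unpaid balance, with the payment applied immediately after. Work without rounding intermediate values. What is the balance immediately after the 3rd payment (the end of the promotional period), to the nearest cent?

€6,700.00

Promo months 1–3 at r₀ = 0%/12 = 0; months 4+ at r₁ = 18%/12 = 0.015.
After month 3 (no interest yet): B = €7,600.00 − 3·€300.00 = €6,700.00.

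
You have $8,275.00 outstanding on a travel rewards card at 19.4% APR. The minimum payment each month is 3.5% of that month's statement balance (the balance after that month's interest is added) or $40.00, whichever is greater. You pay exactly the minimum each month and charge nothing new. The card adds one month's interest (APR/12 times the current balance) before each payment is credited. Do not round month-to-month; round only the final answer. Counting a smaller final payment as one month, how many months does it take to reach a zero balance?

140 months

Monthly rate r = 19.4%/12 = 1.61667% = 0.0161667.
While 3.5% of the post-interest balance exceeds $40.00, each month B ← (B·(1+r))·(1 − 0.035), i.e. B shrinks by the factor (1+r)·0.965 = 0.9806.
This holds for months 1–102. Entering month 103 the balance is $1,121.96; 3.5% of the post-interest balance is now below $40.00, so the flat $40.00 minimum applies from here.
From month 103 a fixed $40.00 at rate r clears $1,121.96 in 38 more payments. Total: 102 + 38 = 140 months.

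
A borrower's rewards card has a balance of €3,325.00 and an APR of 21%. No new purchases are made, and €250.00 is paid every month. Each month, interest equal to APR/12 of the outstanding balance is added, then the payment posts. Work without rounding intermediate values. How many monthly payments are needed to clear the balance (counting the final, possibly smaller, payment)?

16 months

Monthly rate r = 21%/12 = 1.75% = 0.0175.
Recurrence: B ← B·(1+r) − €250.00.
Month 1: interest €58.19; balance after payment €3,133.19.
Month 2: interest €54.83; balance after payment €2,938.02.
Closed form: n = −ln(1 − rB₀/P)/ln(1+r) = −ln(0.76725)/ln(1.0175) ≈ 15.272, so the balance reaches zero during payment 16.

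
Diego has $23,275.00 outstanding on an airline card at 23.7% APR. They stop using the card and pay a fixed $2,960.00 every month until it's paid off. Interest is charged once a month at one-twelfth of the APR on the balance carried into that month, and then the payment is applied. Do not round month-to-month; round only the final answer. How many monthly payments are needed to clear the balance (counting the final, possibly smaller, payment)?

Monthly rate r = 23.7%/12 = 1.975% = 0.01975.
Recurrence: B ← B·(1+r) − $2,960.00.
Month 1: interest $459.68; balance after payment $20,774.68.
Month 2: interest $410.30; balance after payment $18,224.98.
Closed form: n = −ln(1 − rB₀/P)/ln(1+r) = −ln(0.8447)/ln(1.01975) ≈ 8.629, so the balance reaches zero during payment 9.

9 payments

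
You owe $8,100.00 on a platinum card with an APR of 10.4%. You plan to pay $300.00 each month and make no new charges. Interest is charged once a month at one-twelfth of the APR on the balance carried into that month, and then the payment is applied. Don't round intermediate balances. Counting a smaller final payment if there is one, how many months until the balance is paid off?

Monthly rate r = 10.4%/12 = 0.866667% = 0.00866667.
Recurrence: B ← B·(1+r) − $300.00.
Month 1: interest $70.20; balance after payment $7,870.20.
Month 2: interest $68.21; balance after payment $7,638.41.
Closed form: n = −ln(1 − rB₀/P)/ln(1+r) = −ln(0.766)/ln(1.00867) ≈ 30.892, so the balance reaches zero during payment 31.

31 payments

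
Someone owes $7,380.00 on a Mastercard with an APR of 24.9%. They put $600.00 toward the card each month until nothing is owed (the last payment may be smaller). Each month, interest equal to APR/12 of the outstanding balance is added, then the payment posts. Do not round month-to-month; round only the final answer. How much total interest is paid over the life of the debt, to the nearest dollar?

$1,230

Monthly rate r = 24.9%/12 = 2.075% = 0.02075.
Payoff takes n = ⌈−ln(1 − rB₀/P)/ln(1+r)⌉ = ⌈14.348⌉ = 15 payments; the last is $210.17.
Total paid = 14·$600.00 + $210.17 = $8,610.17.
Total interest = total paid − principal = $8,610.17 − $7,380.00 = $1,230.17.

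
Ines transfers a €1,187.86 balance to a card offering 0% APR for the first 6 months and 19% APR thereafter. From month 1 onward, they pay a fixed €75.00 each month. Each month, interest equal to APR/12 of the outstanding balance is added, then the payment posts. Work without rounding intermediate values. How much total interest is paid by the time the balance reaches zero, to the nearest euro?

Promo months 1–6 at r₀ = 0%/12 = 0; months 7+ at r₁ = 19%/12 = 0.0158333.
After month 6 (no interest yet): B = €1,187.86 − 6·€75.00 = €737.86.
Then at r₁ with €75.00/mo: n₂ = −ln(1 − r₁·B/P)/ln(1+r₁) ≈ 10.78 → 11 more payments.
Total paid = 16·€75.00 + €58.53 = €1,258.53; interest = €1,258.53 − €1,187.86 = €70.67.

€71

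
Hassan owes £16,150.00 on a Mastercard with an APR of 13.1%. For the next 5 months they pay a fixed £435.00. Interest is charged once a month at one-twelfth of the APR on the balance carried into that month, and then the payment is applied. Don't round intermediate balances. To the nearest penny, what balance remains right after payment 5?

Monthly rate r = 13.1%/12 = 1.09167% = 0.0109167.
Each month: B ← B·(1+r) − £435.00.
Month 1: interest £176.30; balance after payment £15,891.30.
Month 2: interest £173.48; balance after payment £15,629.78.
Month 3: interest £170.63; balance after payment £15,365.41.
Month 4: interest £167.74; balance after payment £15,098.15.
Month 5: interest £164.82; balance after payment £14,827.97.

£14,827.97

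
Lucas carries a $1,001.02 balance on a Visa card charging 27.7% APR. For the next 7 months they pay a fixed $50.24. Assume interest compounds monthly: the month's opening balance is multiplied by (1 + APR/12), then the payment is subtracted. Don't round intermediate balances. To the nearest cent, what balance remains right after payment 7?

Monthly rate r = 27.7%/12 = 2.30833% = 0.0230833.
Each month: B ← B·(1+r) − $50.24.
Month 1: interest $23.11; balance after payment $973.89.
Month 2: interest $22.48; balance after payment $946.13.
Month 3: interest $21.84; balance after payment $917.73.
Month 4: interest $21.18; balance after payment $888.67.
Month 5: interest $20.51; balance after payment $858.94.
Month 6: interest $19.83; balance after payment $828.53.
Month 7: interest $19.13; balance after payment $797.42.

$797.42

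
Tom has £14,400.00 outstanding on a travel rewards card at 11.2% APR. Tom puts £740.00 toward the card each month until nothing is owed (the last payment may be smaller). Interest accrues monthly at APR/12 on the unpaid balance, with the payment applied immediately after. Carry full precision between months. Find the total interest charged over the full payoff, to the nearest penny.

£1,566.16

Monthly rate r = 11.2%/12 = 0.933333% = 0.00933333.
Payoff takes n = ⌈−ln(1 − rB₀/P)/ln(1+r)⌉ = ⌈21.575⌉ = 22 payments; the last is £426.16.
Total paid = 21·£740.00 + £426.16 = £15,966.16.
Total interest = total paid − principal = £15,966.16 − £14,400.00 = £1,566.16.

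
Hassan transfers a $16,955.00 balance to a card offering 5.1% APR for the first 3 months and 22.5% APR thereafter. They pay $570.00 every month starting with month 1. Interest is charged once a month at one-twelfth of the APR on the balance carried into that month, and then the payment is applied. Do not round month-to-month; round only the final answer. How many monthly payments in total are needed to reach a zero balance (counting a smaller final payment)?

Promo months 1–3 at r₀ = 5.1%/12 = 0.00425; months 4+ at r₁ = 22.5%/12 = 0.01875.
After month 3: iterate B ← B·(1+r₀) − $570.00 for 3 months → $15,454.82.
Then at r₁ with $570.00/mo: n₂ = −ln(1 − r₁·B/P)/ln(1+r₁) ≈ 38.22 → 39 more payments.

42 months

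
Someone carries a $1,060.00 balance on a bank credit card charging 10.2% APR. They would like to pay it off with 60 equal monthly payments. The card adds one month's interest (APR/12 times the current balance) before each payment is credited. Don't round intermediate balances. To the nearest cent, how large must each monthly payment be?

$22.63

Monthly rate r = 10.2%/12 = 0.85% = 0.0085.
Level-payment amortization: P = B₀·r / (1 − (1+r)^(−n)) = 1060.00·0.0085 / (1 − 1.0085^(−60)).
Denominator 1 − (1+r)^(−60) = 0.39820878.
P = 9.01 / 0.39820878 ≈ 22.63.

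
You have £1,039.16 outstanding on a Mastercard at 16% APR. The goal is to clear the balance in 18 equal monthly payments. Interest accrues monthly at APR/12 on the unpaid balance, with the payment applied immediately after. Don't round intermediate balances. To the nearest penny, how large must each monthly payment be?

£65.32

Monthly rate r = 16%/12 = 1.33333% = 0.0133333.
Level-payment amortization: P = B₀·r / (1 − (1+r)^(−n)) = 1039.16·0.0133333 / (1 − 1.01333^(−18)).
Denominator 1 − (1+r)^(−18) = 0.212123621.
P = 13.8555 / 0.212123621 ≈ 65.32.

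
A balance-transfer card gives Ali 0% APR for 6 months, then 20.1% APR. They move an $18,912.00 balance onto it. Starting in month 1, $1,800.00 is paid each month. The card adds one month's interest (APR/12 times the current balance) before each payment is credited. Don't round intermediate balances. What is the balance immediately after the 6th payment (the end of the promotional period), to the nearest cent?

$8,112.00

Promo months 1–6 at r₀ = 0%/12 = 0; months 7+ at r₁ = 20.1%/12 = 0.01675.
After month 6 (no interest yet): B = $18,912.00 − 6·$1,800.00 = $8,112.00.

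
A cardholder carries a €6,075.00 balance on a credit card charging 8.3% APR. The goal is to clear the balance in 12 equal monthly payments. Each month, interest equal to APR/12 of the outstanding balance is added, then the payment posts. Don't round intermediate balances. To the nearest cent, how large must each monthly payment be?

€529.30

Monthly rate r = 8.3%/12 = 0.691667% = 0.00691667.
Level-payment amortization: P = B₀·r / (1 − (1+r)^(−n)) = 6075.00·0.00691667 / (1 − 1.00692^(−12)).
Denominator 1 − (1+r)^(−12) = 0.079385848.
P = 42.0188 / 0.079385848 ≈ 529.30.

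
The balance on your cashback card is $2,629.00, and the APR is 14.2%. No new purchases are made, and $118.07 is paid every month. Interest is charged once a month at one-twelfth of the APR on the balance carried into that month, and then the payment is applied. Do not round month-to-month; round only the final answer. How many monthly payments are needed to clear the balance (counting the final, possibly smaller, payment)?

Monthly rate r = 14.2%/12 = 1.18333% = 0.0118333.
Recurrence: B ← B·(1+r) − $118.07.
Month 1: interest $31.11; balance after payment $2,542.04.
Month 2: interest $30.08; balance after payment $2,454.05.
Closed form: n = −ln(1 − rB₀/P)/ln(1+r) = −ln(0.73651)/ln(1.01183) ≈ 25.997, so the balance reaches zero during payment 26.

26 payments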